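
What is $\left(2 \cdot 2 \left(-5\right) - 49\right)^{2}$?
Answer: $4761$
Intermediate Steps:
$\left(2 \cdot 2 \left(-5\right) - 49\right)^{2} = \left(4 \left(-5\right) - 49\right)^{2} = \left(-20 - 49\right)^{2} = \left(-69\right)^{2} = 4761$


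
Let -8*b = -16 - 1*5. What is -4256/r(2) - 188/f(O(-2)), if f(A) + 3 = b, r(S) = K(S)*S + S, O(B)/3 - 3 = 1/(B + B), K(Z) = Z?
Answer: -208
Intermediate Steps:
O(B) = 9 + 3/(2*B) (O(B) = 9 + 3/(B + B) = 9 + 3/((2*B)) = 9 + 3*(1/(2*B)) = 9 + 3/(2*B))
r(S) = S + S² (r(S) = S*S + S = S² + S = S + S²)
b = 21/8 (b = -(-16 - 1*5)/8 = -(-16 - 5)/8 = -⅛*(-21) = 21/8 ≈ 2.6250)
f(A) = -3/8 (f(A) = -3 + 21/8 = -3/8)
-4256/r(2) - 188/f(O(-2)) = -4256*1/(2*(1 + 2)) - 188/(-3/8) = -4256/(2*3) - 188*(-8/3) = -4256/6 + 1504/3 = -4256*⅙ + 1504/3 = -2128/3 + 1504/3 = -208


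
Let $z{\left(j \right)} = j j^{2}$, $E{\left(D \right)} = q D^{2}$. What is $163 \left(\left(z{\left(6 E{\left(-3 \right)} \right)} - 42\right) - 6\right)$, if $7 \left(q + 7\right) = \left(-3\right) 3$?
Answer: $- \frac{5007870586416}{343} \approx -1.46 \cdot 10^{10}$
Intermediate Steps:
$q = - \frac{58}{7}$ ($q = -7 + \frac{\left(-3\right) 3}{7} = -7 + \frac{1}{7} \left(-9\right) = -7 - \frac{9}{7} = - \frac{58}{7} \approx -8.2857$)
$E{\left(D \right)} = - \frac{58 D^{2}}{7}$
$z{\left(j \right)} = j^{3}$
$163 \left(\left(z{\left(6 E{\left(-3 \right)} \right)} - 42\right) - 6\right) = 163 \left(\left(\left(6 \left(- \frac{58 \left(-3\right)^{2}}{7}\right)\right)^{3} - 42\right) - 6\right) = 163 \left(\left(\left(6 \left(\left(- \frac{58}{7}\right) 9\right)\right)^{3} - 42\right) - 6\right) = 163 \left(\left(\left(6 \left(- \frac{522}{7}\right)\right)^{3} - 42\right) - 6\right) = 163 \left(\left(\left(- \frac{3132}{7}\right)^{3} - 42\right) - 6\right) = 163 \left(\left(- \frac{30723115968}{343} - 42\right) - 6\right) = 163 \left(- \frac{30723130374}{343} - 6\right) = 163 \left(- \frac{30723132432}{343}\right) = - \frac{5007870586416}{343}$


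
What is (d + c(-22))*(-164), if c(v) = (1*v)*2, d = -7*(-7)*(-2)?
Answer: 23288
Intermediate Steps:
d = -98 (d = 49*(-2) = -98)
c(v) = 2*v (c(v) = v*2 = 2*v)
(d + c(-22))*(-164) = (-98 + 2*(-22))*(-164) = (-98 - 44)*(-164) = -142*(-164) = 23288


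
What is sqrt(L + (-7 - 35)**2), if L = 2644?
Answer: 2*sqrt(1102) ≈ 66.393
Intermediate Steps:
sqrt(L + (-7 - 35)**2) = sqrt(2644 + (-7 - 35)**2) = sqrt(2644 + (-42)**2) = sqrt(2644 + 1764) = sqrt(4408) = 2*sqrt(1102)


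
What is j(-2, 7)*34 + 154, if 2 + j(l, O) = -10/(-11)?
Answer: 1286/11 ≈ 116.91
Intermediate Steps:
j(l, O) = -12/11 (j(l, O) = -2 - 10/(-11) = -2 - 10*(-1/11) = -2 + 10/11 = -12/11)
j(-2, 7)*34 + 154 = -12/11*34 + 154 = -408/11 + 154 = 1286/11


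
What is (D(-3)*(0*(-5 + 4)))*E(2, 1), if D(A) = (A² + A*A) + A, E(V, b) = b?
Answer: 0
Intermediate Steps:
D(A) = A + 2*A² (D(A) = (A² + A²) + A = 2*A² + A = A + 2*A²)
(D(-3)*(0*(-5 + 4)))*E(2, 1) = ((-3*(1 + 2*(-3)))*(0*(-5 + 4)))*1 = ((-3*(1 - 6))*(0*(-1)))*1 = (-3*(-5)*0)*1 = (15*0)*1 = 0*1 = 0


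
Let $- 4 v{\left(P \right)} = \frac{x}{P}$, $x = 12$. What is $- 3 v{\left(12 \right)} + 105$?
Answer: $\frac{423}{4} \approx 105.75$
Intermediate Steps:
$v{\left(P \right)} = - \frac{3}{P}$ ($v{\left(P \right)} = - \frac{12 \frac{1}{P}}{4} = - \frac{3}{P}$)
$- 3 v{\left(12 \right)} + 105 = - 3 \left(- \frac{3}{12}\right) + 105 = - 3 \left(\left(-3\right) \frac{1}{12}\right) + 105 = \left(-3\right) \left(- \frac{1}{4}\right) + 105 = \frac{3}{4} + 105 = \frac{423}{4}$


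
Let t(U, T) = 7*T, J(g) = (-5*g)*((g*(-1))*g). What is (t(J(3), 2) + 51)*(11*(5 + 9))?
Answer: 10010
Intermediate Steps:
J(g) = 5*g³ (J(g) = (-5*g)*((-g)*g) = (-5*g)*(-g²) = 5*g³)
(t(J(3), 2) + 51)*(11*(5 + 9)) = (7*2 + 51)*(11*(5 + 9)) = (14 + 51)*(11*14) = 65*154 = 10010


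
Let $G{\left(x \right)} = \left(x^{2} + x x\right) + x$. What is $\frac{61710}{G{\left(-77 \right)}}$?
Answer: $\frac{110}{21} \approx 5.2381$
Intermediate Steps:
$G{\left(x \right)} = x + 2 x^{2}$ ($G{\left(x \right)} = \left(x^{2} + x^{2}\right) + x = 2 x^{2} + x = x + 2 x^{2}$)
$\frac{61710}{G{\left(-77 \right)}} = \frac{61710}{\left(-77\right) \left(1 + 2 \left(-77\right)\right)} = \frac{61710}{\left(-77\right) \left(1 - 154\right)} = \frac{61710}{\left(-77\right) \left(-153\right)} = \frac{61710}{11781} = 61710 \cdot \frac{1}{11781} = \frac{110}{21}$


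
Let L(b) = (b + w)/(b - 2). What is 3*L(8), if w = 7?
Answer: 15/2 ≈ 7.5000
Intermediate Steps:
L(b) = (7 + b)/(-2 + b) (L(b) = (b + 7)/(b - 2) = (7 + b)/(-2 + b))
3*L(8) = 3*((7 + 8)/(-2 + 8)) = 3*(15/6) = 3*((⅙)*15) = 3*(5/2) = 15/2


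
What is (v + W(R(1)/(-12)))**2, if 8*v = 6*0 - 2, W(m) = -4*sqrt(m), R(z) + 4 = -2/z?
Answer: 129/16 + sqrt(2) ≈ 9.4767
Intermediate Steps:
R(z) = -4 - 2/z
v = -1/4 (v = (6*0 - 2)/8 = (0 - 2)/8 = (1/8)*(-2) = -1/4 ≈ -0.25000)
(v + W(R(1)/(-12)))**2 = (-1/4 - 4*sqrt(-1/(-12))*sqrt(4 + 2/1))**2 = (-1/4 - 4*sqrt(2)/2)**2 = (-1/4 - 2*sqrt(2))**2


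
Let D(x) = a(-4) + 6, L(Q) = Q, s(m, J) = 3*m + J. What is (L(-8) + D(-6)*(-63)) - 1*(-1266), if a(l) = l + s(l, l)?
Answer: 2140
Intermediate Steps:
s(m, J) = J + 3*m
a(l) = 5*l (a(l) = l + (l + 3*l) = l + 4*l = 5*l)
D(x) = -14 (D(x) = 5*(-4) + 6 = -20 + 6 = -14)
(L(-8) + D(-6)*(-63)) - 1*(-1266) = (-8 - 14*(-63)) - 1*(-1266) = (-8 + 882) + 1266 = 874 + 1266 = 2140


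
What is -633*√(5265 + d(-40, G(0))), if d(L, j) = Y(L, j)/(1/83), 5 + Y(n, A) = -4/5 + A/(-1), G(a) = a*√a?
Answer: -633*√119590/5 ≈ -43781.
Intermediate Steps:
G(a) = a^(3/2)
Y(n, A) = -29/5 - A (Y(n, A) = -5 + (-4/5 + A/(-1)) = -5 + (-4*⅕ + A*(-1)) = -5 + (-⅘ - A) = -29/5 - A)
d(L, j) = -2407/5 - 83*j (d(L, j) = (-29/5 - j)/(1/83) = (-29/5 - j)*83 = -2407/5 - 83*j)
-633*√(5265 + d(-40, G(0))) = -633*√(5265 + (-2407/5 - 83*0^(3/2))) = -633*√(5265 + (-2407/5 - 83*0)) = -633*√(5265 + (-2407/5 + 0)) = -633*√(5265 - 2407/5) = -633*√119590/5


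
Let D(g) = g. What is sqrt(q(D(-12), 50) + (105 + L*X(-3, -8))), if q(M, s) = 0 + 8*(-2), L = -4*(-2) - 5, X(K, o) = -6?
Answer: sqrt(71) ≈ 8.4261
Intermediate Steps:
L = 3 (L = 8 - 5 = 3)
q(M, s) = -16 (q(M, s) = 0 - 16 = -16)
sqrt(q(D(-12), 50) + (105 + L*X(-3, -8))) = sqrt(-16 + (105 + 3*(-6))) = sqrt(-16 + (105 - 18)) = sqrt(-16 + 87) = sqrt(71)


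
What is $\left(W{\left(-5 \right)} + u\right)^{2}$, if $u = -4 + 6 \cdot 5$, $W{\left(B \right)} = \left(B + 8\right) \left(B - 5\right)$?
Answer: $16$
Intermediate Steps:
$W{\left(B \right)} = \left(-5 + B\right) \left(8 + B\right)$ ($W{\left(B \right)} = \left(8 + B\right) \left(-5 + B\right) = \left(-5 + B\right) \left(8 + B\right)$)
$u = 26$ ($u = -4 + 30 = 26$)
$\left(W{\left(-5 \right)} + u\right)^{2} = \left(\left(-40 + \left(-5\right)^{2} + 3 \left(-5\right)\right) + 26\right)^{2} = \left(\left(-40 + 25 - 15\right) + 26\right)^{2} = \left(-30 + 26\right)^{2} = \left(-4\right)^{2} = 16$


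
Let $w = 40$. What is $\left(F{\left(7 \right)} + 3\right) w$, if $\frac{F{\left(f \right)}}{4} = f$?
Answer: $1240$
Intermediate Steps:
$F{\left(f \right)} = 4 f$
$\left(F{\left(7 \right)} + 3\right) w = \left(4 \cdot 7 + 3\right) 40 = \left(28 + 3\right) 40 = 31 \cdot 40 = 1240$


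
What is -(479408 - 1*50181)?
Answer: -429227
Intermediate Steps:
-(479408 - 1*50181) = -(479408 - 50181) = -1*429227 = -429227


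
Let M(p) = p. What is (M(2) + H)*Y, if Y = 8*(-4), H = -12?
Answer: 320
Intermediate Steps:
Y = -32
(M(2) + H)*Y = (2 - 12)*(-32) = -10*(-32) = 320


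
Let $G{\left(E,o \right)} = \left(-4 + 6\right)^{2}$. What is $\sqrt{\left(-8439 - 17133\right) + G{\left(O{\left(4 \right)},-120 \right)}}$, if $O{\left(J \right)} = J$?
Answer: $4 i \sqrt{1598} \approx 159.9 i$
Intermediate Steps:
$G{\left(E,o \right)} = 4$ ($G{\left(E,o \right)} = 2^{2} = 4$)
$\sqrt{\left(-8439 - 17133\right) + G{\left(O{\left(4 \right)},-120 \right)}} = \sqrt{\left(-8439 - 17133\right) + 4} = \sqrt{-25572 + 4} = \sqrt{-25568} = 4 i \sqrt{1598}$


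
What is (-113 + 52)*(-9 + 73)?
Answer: -3904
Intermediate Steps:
(-113 + 52)*(-9 + 73) = -61*64 = -3904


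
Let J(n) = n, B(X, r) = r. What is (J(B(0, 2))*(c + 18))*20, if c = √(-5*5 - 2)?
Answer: 720 + 120*I*√3 ≈ 720.0 + 207.85*I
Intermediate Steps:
c = 3*I*√3 (c = √(-25 - 2) = √(-27) = 3*I*√3 ≈ 5.1962*I)
(J(B(0, 2))*(c + 18))*20 = (2*(3*I*√3 + 18))*20 = (2*(18 + 3*I*√3))*20 = (36 + 6*I*√3)*20 = 720 + 120*I*√3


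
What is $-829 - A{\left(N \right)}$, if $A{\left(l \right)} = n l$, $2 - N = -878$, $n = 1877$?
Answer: $-1652589$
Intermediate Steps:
$N = 880$ ($N = 2 - -878 = 2 + 878 = 880$)
$A{\left(l \right)} = 1877 l$
$-829 - A{\left(N \right)} = -829 - 1877 \cdot 880 = -829 - 1651760 = -1652589$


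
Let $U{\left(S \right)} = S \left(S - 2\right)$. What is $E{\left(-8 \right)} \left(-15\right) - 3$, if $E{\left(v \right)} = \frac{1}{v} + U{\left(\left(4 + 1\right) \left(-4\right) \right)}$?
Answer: $- \frac{52809}{8} \approx -6601.1$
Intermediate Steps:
$U{\left(S \right)} = S \left(-2 + S\right)$
$E{\left(v \right)} = 440 + \frac{1}{v}$ ($E{\left(v \right)} = \frac{1}{v} + \left(4 + 1\right) \left(-4\right) \left(-2 + \left(4 + 1\right) \left(-4\right)\right) = \frac{1}{v} + 5 \left(-4\right) \left(-2 + 5 \left(-4\right)\right) = \frac{1}{v} - 20 \left(-2 - 20\right) = \frac{1}{v} - -440 = \frac{1}{v} + 440 = 440 + \frac{1}{v}$)
$E{\left(-8 \right)} \left(-15\right) - 3 = \left(440 + \frac{1}{-8}\right) \left(-15\right) - 3 = \left(440 - \frac{1}{8}\right) \left(-15\right) + \left(-31 + 28\right) = \frac{3519}{8} \left(-15\right) - 3 = - \frac{52785}{8} - 3 = - \frac{52809}{8}$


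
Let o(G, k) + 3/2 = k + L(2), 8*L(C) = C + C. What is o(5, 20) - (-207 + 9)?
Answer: 217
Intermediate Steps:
L(C) = C/4 (L(C) = (C + C)/8 = (2*C)/8 = C/4)
o(G, k) = -1 + k (o(G, k) = -3/2 + (k + (¼)*2) = -3/2 + (k + ½) = -3/2 + (½ + k) = -1 + k)
o(5, 20) - (-207 + 9) = (-1 + 20) - (-207 + 9) = 19 - 1*(-198) = 19 + 198 = 217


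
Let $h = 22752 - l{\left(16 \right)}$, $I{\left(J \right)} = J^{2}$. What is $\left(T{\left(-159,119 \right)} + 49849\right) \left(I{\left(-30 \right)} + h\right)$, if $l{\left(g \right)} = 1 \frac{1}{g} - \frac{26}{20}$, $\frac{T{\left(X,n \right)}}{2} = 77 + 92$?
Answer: $\frac{94966802433}{80} \approx 1.1871 \cdot 10^{9}$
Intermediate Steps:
$T{\left(X,n \right)} = 338$ ($T{\left(X,n \right)} = 2 \left(77 + 92\right) = 2 \cdot 169 = 338$)
$l{\left(g \right)} = - \frac{13}{10} + \frac{1}{g}$ ($l{\left(g \right)} = \frac{1}{g} - \frac{13}{10} = - \frac{13}{10} + \frac{1}{g}$)
$h = \frac{1820259}{80}$ ($h = 22752 - \left(- \frac{13}{10} + \frac{1}{16}\right) = 22752 - - \frac{99}{80} = 22752 + \frac{99}{80} = \frac{1820259}{80} \approx 22753.0$)
$\left(T{\left(-159,119 \right)} + 49849\right) \left(I{\left(-30 \right)} + h\right) = \left(338 + 49849\right) \left(\left(-30\right)^{2} + \frac{1820259}{80}\right) = 50187 \left(900 + \frac{1820259}{80}\right) = 50187 \cdot \frac{1892259}{80} = \frac{94966802433}{80}$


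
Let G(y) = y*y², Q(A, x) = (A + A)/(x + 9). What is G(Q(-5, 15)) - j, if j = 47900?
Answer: -82771325/1728 ≈ -47900.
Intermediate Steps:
Q(A, x) = 2*A/(9 + x) (Q(A, x) = (2*A)/(9 + x) = 2*A/(9 + x))
G(y) = y³
G(Q(-5, 15)) - j = (2*(-5)/(9 + 15))³ - 1*47900 = (2*(-5)/24)³ - 47900 = (2*(-5)*(1/24))³ - 47900 = (-5/12)³ - 47900 = -125/1728 - 47900 = -82771325/1728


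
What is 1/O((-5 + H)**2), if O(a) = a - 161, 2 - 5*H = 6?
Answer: -25/3184 ≈ -0.0078518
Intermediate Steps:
H = -4/5 (H = 2/5 - 1/5*6 = 2/5 - 6/5 = -4/5 ≈ -0.80000)
O(a) = -161 + a
1/O((-5 + H)**2) = 1/(-161 + (-5 - 4/5)**2) = 1/(-161 + (-29/5)**2) = 1/(-161 + 841/25) = 1/(-3184/25) = -25/3184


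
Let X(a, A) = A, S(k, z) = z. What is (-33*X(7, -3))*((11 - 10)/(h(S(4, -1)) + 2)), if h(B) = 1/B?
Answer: 99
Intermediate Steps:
(-33*X(7, -3))*((11 - 10)/(h(S(4, -1)) + 2)) = (-33*(-3))*((11 - 10)/(1/(-1) + 2)) = 99*(1/(-1 + 2)) = 99*(1/1) = 99*(1*1) = 99*1 = 99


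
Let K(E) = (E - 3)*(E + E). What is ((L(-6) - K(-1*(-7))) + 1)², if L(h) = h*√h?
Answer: 2809 + 660*I*√6 ≈ 2809.0 + 1616.7*I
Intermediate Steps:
K(E) = 2*E*(-3 + E) (K(E) = (-3 + E)*(2*E) = 2*E*(-3 + E))
L(h) = h^(3/2)
((L(-6) - K(-1*(-7))) + 1)² = (((-6)^(3/2) - 2*(-1*(-7))*(-3 - 1*(-7))) + 1)² = ((-6*I*√6 - 2*7*(-3 + 7)) + 1)² = ((-6*I*√6 - 2*7*4) + 1)² = ((-6*I*√6 - 1*56) + 1)² = ((-6*I*√6 - 56) + 1)² = ((-56 - 6*I*√6) + 1)² = (-55 - 6*I*√6)²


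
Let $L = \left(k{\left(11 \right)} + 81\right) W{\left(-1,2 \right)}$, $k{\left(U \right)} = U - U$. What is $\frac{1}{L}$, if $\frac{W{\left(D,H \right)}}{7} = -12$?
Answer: $- \frac{1}{6804} \approx -0.00014697$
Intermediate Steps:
$k{\left(U \right)} = 0$
$W{\left(D,H \right)} = -84$ ($W{\left(D,H \right)} = 7 \left(-12\right) = -84$)
$L = -6804$ ($L = \left(0 + 81\right) \left(-84\right) = 81 \left(-84\right) = -6804$)
$\frac{1}{L} = \frac{1}{-6804} = - \frac{1}{6804}$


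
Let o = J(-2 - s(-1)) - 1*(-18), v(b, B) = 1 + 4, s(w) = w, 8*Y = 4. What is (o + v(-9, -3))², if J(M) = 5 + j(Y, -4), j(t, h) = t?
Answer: 3249/4 ≈ 812.25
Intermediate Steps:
Y = ½ (Y = (⅛)*4 = ½ ≈ 0.50000)
J(M) = 11/2 (J(M) = 5 + ½ = 11/2)
v(b, B) = 5
o = 47/2 (o = 11/2 - 1*(-18) = 11/2 + 18 = 47/2 ≈ 23.500)
(o + v(-9, -3))² = (47/2 + 5)² = (57/2)² = 3249/4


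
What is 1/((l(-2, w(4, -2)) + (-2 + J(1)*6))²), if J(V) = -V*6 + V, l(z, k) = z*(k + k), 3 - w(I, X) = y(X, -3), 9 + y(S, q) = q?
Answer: 1/8464 ≈ 0.00011815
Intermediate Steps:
y(S, q) = -9 + q
w(I, X) = 15 (w(I, X) = 3 - (-9 - 3) = 3 - 1*(-12) = 3 + 12 = 15)
l(z, k) = 2*k*z (l(z, k) = z*(2*k) = 2*k*z)
J(V) = -5*V (J(V) = -6*V + V = -5*V)
1/((l(-2, w(4, -2)) + (-2 + J(1)*6))²) = 1/((2*15*(-2) + (-2 - 5*1*6))²) = 1/((-60 + (-2 - 5*6))²) = 1/((-60 + (-2 - 30))²) = 1/((-60 - 32)²) = 1/((-92)²) = 1/8464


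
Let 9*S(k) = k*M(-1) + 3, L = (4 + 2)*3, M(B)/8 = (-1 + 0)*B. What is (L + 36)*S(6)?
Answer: 306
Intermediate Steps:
M(B) = -8*B (M(B) = 8*((-1 + 0)*B) = 8*(-B) = -8*B)
L = 18 (L = 6*3 = 18)
S(k) = ⅓ + 8*k/9 (S(k) = (k*(-8*(-1)) + 3)/9 = (k*8 + 3)/9 = (8*k + 3)/9 = (3 + 8*k)/9 = ⅓ + 8*k/9)
(L + 36)*S(6) = (18 + 36)*(⅓ + (8/9)*6) = 54*(⅓ + 16/3) = 54*(17/3) = 306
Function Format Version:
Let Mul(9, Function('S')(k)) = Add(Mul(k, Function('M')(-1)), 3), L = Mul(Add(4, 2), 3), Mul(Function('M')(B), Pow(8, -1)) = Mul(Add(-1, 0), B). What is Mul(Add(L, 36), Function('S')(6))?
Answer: 306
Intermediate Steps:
Function('M')(B) = Mul(-8, B) (Function('M')(B) = Mul(8, Mul(Add(-1, 0), B)) = Mul(8, Mul(-1, B)) = Mul(-8, B))
L = 18 (L = Mul(6, 3) = 18)
Function('S')(k) = Add(Rational(1, 3), Mul(Rational(8, 9), k)) (Function('S')(k) = Mul(Rational(1, 9), Add(Mul(k, Mul(-8, -1)), 3)) = Mul(Rational(1, 9), Add(Mul(k, 8), 3)) = Mul(Rational(1, 9), Add(Mul(8, k), 3)) = Mul(Rational(1, 9), Add(3, Mul(8, k))) = Add(Rational(1, 3), Mul(Rational(8, 9), k)))
Mul(Add(L, 36), Function('S')(6)) = Mul(Add(18, 36), Add(Rational(1, 3), Mul(Rational(8, 9), 6))) = Mul(54, Add(Rational(1, 3), Rational(16, 3))) = Mul(54, Rational(17, 3)) = 306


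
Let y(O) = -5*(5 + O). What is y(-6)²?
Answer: 25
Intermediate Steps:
y(O) = -25 - 5*O
y(-6)² = (-25 - 5*(-6))² = (-25 + 30)² = 5² = 25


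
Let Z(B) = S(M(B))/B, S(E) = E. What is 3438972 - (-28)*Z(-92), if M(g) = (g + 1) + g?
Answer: 79097637/23 ≈ 3.4390e+6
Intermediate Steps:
M(g) = 1 + 2*g (M(g) = (1 + g) + g = 1 + 2*g)
Z(B) = (1 + 2*B)/B
3438972 - (-28)*Z(-92) = 3438972 - (-28)*(2 + 1/(-92)) = 3438972 - (-28)*(2 - 1/92) = 3438972 - (-28)*183/92 = 3438972 - 1*(-1281/23) = 3438972 + 1281/23 = 79097637/23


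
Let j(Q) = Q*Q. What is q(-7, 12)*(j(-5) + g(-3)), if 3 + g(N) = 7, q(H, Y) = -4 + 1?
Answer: -87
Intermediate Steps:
q(H, Y) = -3
g(N) = 4 (g(N) = -3 + 7 = 4)
j(Q) = Q²
q(-7, 12)*(j(-5) + g(-3)) = -3*((-5)² + 4) = -3*(25 + 4) = -3*29 = -87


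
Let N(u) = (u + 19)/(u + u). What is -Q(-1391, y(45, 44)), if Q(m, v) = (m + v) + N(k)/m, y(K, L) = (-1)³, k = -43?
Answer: 83259708/59813 ≈ 1392.0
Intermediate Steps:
y(K, L) = -1
N(u) = (19 + u)/(2*u) (N(u) = (19 + u)/((2*u)) = (19 + u)*(1/(2*u)) = (19 + u)/(2*u))
Q(m, v) = m + v + 12/(43*m) (Q(m, v) = (m + v) + ((½)*(19 - 43)/(-43))/m = (m + v) + ((½)*(-1/43)*(-24))/m = (m + v) + 12/(43*m) = m + v + 12/(43*m))
-Q(-1391, y(45, 44)) = -(-1391 - 1 + (12/43)/(-1391)) = -(-1391 - 1 + (12/43)*(-1/1391)) = -(-1391 - 1 - 12/59813) = -1*(-83259708/59813) = 83259708/59813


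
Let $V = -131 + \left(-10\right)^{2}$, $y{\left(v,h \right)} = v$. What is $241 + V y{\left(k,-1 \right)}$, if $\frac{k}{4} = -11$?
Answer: $1605$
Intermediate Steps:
$k = -44$ ($k = 4 \left(-11\right) = -44$)
$V = -31$ ($V = -131 + 100 = -31$)
$241 + V y{\left(k,-1 \right)} = 241 - -1364 = 241 + 1364 = 1605$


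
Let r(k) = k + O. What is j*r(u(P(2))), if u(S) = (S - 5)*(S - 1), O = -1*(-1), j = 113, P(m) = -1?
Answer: 1469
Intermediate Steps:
O = 1
u(S) = (-1 + S)*(-5 + S) (u(S) = (-5 + S)*(-1 + S) = (-1 + S)*(-5 + S))
r(k) = 1 + k (r(k) = k + 1 = 1 + k)
j*r(u(P(2))) = 113*(1 + (5 + (-1)**2 - 6*(-1))) = 113*(1 + (5 + 1 + 6)) = 113*(1 + 12) = 113*13 = 1469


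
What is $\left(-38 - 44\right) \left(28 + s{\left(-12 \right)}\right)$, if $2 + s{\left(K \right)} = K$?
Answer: $-1148$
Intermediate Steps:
$s{\left(K \right)} = -2 + K$
$\left(-38 - 44\right) \left(28 + s{\left(-12 \right)}\right) = \left(-38 - 44\right) \left(28 - 14\right) = - 82 \left(28 - 14\right) = \left(-82\right) 14 = -1148$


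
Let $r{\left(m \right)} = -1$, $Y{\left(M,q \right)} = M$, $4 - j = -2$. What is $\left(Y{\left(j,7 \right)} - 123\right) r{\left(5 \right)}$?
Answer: $117$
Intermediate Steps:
$j = 6$ ($j = 4 - -2 = 4 + 2 = 6$)
$\left(Y{\left(j,7 \right)} - 123\right) r{\left(5 \right)} = \left(6 - 123\right) \left(-1\right) = \left(-117\right) \left(-1\right) = 117$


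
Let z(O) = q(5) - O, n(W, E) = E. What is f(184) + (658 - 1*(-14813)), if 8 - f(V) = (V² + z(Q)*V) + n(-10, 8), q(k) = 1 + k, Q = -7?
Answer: -20777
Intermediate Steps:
z(O) = 6 - O (z(O) = (1 + 5) - O = 6 - O)
f(V) = -V² - 13*V (f(V) = 8 - ((V² + (6 - 1*(-7))*V) + 8) = 8 - ((V² + (6 + 7)*V) + 8) = 8 - ((V² + 13*V) + 8) = 8 - (8 + V² + 13*V) = 8 + (-8 - V² - 13*V) = -V² - 13*V)
f(184) + (658 - 1*(-14813)) = 184*(-13 - 1*184) + (658 - 1*(-14813)) = 184*(-13 - 184) + (658 + 14813) = 184*(-197) + 15471 = -36248 + 15471 = -20777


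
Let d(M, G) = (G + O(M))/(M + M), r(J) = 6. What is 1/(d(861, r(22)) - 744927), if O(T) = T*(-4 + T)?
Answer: -574/427342137 ≈ -1.3432e-6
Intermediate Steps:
d(M, G) = (G + M*(-4 + M))/(2*M) (d(M, G) = (G + M*(-4 + M))/(M + M) = (G + M*(-4 + M))/((2*M)) = (G + M*(-4 + M))*(1/(2*M)) = (G + M*(-4 + M))/(2*M))
1/(d(861, r(22)) - 744927) = 1/((1/2)*(6 + 861*(-4 + 861))/861 - 744927) = 1/((1/2)*(1/861)*(6 + 861*857) - 744927) = 1/((1/2)*(1/861)*(6 + 737877) - 744927) = 1/((1/2)*(1/861)*737883 - 744927) = 1/(245961/574 - 744927) = 1/(-427342137/574) = -574/427342137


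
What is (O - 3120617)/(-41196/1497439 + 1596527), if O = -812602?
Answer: -5889755526141/2390701753157 ≈ -2.4636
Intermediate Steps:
(O - 3120617)/(-41196/1497439 + 1596527) = (-812602 - 3120617)/(-41196/1497439 + 1596527) = -3933219/(-41196*1/1497439 + 1596527) = -3933219/(-41196/1497439 + 1596527) = -3933219/2390701753157/1497439 = -3933219*1497439/2390701753157 = -5889755526141/2390701753157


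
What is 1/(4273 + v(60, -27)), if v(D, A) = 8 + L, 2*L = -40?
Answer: 1/4261 ≈ 0.00023469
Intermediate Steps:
L = -20 (L = (1/2)*(-40) = -20)
v(D, A) = -12 (v(D, A) = 8 - 20 = -12)
1/(4273 + v(60, -27)) = 1/(4273 - 12) = 1/4261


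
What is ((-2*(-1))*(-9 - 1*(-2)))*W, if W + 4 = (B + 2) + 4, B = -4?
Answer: 28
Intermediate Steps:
W = -2 (W = -4 + ((-4 + 2) + 4) = -4 + (-2 + 4) = -4 + 2 = -2)
((-2*(-1))*(-9 - 1*(-2)))*W = ((-2*(-1))*(-9 - 1*(-2)))*(-2) = (2*(-9 + 2))*(-2) = (2*(-7))*(-2) = -14*(-2) = 28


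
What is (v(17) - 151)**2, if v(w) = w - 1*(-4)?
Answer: 16900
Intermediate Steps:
v(w) = 4 + w (v(w) = w + 4 = 4 + w)
(v(17) - 151)**2 = ((4 + 17) - 151)**2 = (21 - 151)**2 = (-130)**2 = 16900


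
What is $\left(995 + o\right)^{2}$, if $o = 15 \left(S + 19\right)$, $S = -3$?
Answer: $1525225$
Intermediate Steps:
$o = 240$ ($o = 15 \left(-3 + 19\right) = 15 \cdot 16 = 240$)
$\left(995 + o\right)^{2} = \left(995 + 240\right)^{2} = 1235^{2} = 1525225$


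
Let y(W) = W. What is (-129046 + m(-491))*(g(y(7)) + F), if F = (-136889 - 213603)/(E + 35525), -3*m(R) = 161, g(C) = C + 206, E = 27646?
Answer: -5075526671369/189513 ≈ -2.6782e+7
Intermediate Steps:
g(C) = 206 + C
m(R) = -161/3 (m(R) = -⅓*161 = -161/3)
F = -350492/63171 (F = (-136889 - 213603)/(27646 + 35525) = -350492/63171 ≈ -5.5483)
(-129046 + m(-491))*(g(y(7)) + F) = (-129046 - 161/3)*((206 + 7) - 350492/63171) = -387299*(213 - 350492/63171)/3 = -387299/3*13104931/63171 = -5075526671369/189513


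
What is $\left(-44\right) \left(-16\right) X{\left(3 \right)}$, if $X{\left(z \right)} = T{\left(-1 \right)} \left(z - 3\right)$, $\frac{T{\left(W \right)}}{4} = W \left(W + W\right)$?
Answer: $0$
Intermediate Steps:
$T{\left(W \right)} = 8 W^{2}$ ($T{\left(W \right)} = 4 W \left(W + W\right) = 4 W 2 W = 4 \cdot 2 W^{2} = 8 W^{2}$)
$X{\left(z \right)} = -24 + 8 z$ ($X{\left(z \right)} = 8 \left(-1\right)^{2} \left(z - 3\right) = 8 \cdot 1 \left(-3 + z\right) = 8 \left(-3 + z\right) = -24 + 8 z$)
$\left(-44\right) \left(-16\right) X{\left(3 \right)} = \left(-44\right) \left(-16\right) \left(-24 + 8 \cdot 3\right) = 704 \left(-24 + 24\right) = 704 \cdot 0 = 0$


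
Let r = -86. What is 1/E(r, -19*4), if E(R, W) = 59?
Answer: 1/59 ≈ 0.016949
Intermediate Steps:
1/E(r, -19*4) = 1/59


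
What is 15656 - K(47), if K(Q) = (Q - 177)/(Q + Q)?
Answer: 735897/47 ≈ 15657.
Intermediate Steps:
K(Q) = (-177 + Q)/(2*Q) (K(Q) = (-177 + Q)/((2*Q)) = (-177 + Q)*(1/(2*Q)) = (-177 + Q)/(2*Q))
15656 - K(47) = 15656 - (-177 + 47)/(2*47) = 15656 - (-130)/(2*47) = 15656 - 1*(-65/47) = 15656 + 65/47 = 735897/47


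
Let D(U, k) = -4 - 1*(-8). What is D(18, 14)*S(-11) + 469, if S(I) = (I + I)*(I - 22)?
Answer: 3373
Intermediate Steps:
S(I) = 2*I*(-22 + I) (S(I) = (2*I)*(-22 + I) = 2*I*(-22 + I))
D(U, k) = 4 (D(U, k) = -4 + 8 = 4)
D(18, 14)*S(-11) + 469 = 4*(2*(-11)*(-22 - 11)) + 469 = 4*(2*(-11)*(-33)) + 469 = 4*726 + 469 = 2904 + 469 = 3373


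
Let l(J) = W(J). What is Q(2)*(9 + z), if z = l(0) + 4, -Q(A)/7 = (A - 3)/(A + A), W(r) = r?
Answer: 91/4 ≈ 22.750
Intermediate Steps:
Q(A) = -7*(-3 + A)/(2*A) (Q(A) = -7*(A - 3)/(A + A) = -7*(-3 + A)/(2*A))
l(J) = J
z = 4 (z = 0 + 4 = 4)
Q(2)*(9 + z) = ((7/2)*(3 - 1*2)/2)*(9 + 4) = ((7/2)*(½)*(3 - 2))*13 = ((7/2)*(½)*1)*13 = (7/4)*13 = 91/4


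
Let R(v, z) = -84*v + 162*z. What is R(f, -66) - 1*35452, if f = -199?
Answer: -29428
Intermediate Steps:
R(f, -66) - 1*35452 = (-84*(-199) + 162*(-66)) - 1*35452 = (16716 - 10692) - 35452 = 6024 - 35452 = -29428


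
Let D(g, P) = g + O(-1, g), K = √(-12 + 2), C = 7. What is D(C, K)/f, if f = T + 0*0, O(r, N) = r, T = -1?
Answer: -6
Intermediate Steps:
K = I*√10 (K = √(-10) = I*√10 ≈ 3.1623*I)
D(g, P) = -1 + g (D(g, P) = g - 1 = -1 + g)
f = -1 (f = -1 + 0*0 = -1 + 0 = -1)
D(C, K)/f = (-1 + 7)/(-1) = 6*(-1) = -6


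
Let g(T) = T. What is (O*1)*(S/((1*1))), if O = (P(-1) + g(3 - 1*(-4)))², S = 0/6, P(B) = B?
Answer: 0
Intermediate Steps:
S = 0 (S = 0*(⅙) = 0)
O = 36 (O = (-1 + (3 - 1*(-4)))² = (-1 + (3 + 4))² = (-1 + 7)² = 6² = 36)
(O*1)*(S/((1*1))) = (36*1)*(0/((1*1))) = 36*(0/1) = 36*(0*1) = 36*0 = 0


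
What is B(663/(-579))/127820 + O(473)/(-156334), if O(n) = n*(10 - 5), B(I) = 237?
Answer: -132621571/9991305940 ≈ -0.013274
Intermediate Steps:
O(n) = 5*n (O(n) = n*5 = 5*n)
B(663/(-579))/127820 + O(473)/(-156334) = 237/127820 + (5*473)/(-156334) = 237*(1/127820) + 2365*(-1/156334) = 237/127820 - 2365/156334 = -132621571/9991305940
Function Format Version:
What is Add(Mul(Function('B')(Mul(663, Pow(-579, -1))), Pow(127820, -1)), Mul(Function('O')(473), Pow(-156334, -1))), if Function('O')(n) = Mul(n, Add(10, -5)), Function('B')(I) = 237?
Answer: Rational(-132621571, 9991305940) ≈ -0.013274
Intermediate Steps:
Function('O')(n) = Mul(5, n) (Function('O')(n) = Mul(n, 5) = Mul(5, n))
Add(Mul(Function('B')(Mul(663, Pow(-579, -1))), Pow(127820, -1)), Mul(Function('O')(473), Pow(-156334, -1))) = Add(Mul(237, Pow(127820, -1)), Mul(Mul(5, 473), Pow(-156334, -1))) = Add(Mul(237, Rational(1, 127820)), Mul(2365, Rational(-1, 156334))) = Add(Rational(237, 127820), Rational(-2365, 156334)) = Rational(-132621571, 9991305940)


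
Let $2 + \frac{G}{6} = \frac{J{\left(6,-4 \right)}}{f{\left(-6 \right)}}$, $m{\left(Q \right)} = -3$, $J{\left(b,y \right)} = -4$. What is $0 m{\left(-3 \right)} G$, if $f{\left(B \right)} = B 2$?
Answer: $0$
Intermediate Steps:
$f{\left(B \right)} = 2 B$
$G = -10$ ($G = -12 + 6 \left(- \frac{4}{2 \left(-6\right)}\right) = -12 + 6 \left(- \frac{4}{-12}\right) = -12 + 6 \left(\left(-4\right) \left(- \frac{1}{12}\right)\right) = -12 + 6 \cdot \frac{1}{3} = -12 + 2 = -10$)
$0 m{\left(-3 \right)} G = 0 \left(-3\right) \left(-10\right) = 0 \left(-10\right) = 0$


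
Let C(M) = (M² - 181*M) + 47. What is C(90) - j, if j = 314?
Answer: -8457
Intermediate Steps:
C(M) = 47 + M² - 181*M
C(90) - j = (47 + 90² - 181*90) - 1*314 = (47 + 8100 - 16290) - 314 = -8143 - 314 = -8457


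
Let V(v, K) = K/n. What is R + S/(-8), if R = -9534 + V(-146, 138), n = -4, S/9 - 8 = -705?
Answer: -70275/8 ≈ -8784.4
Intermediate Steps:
S = -6273 (S = 72 + 9*(-705) = 72 - 6345 = -6273)
V(v, K) = -K/4 (V(v, K) = K/(-4) = K*(-1/4) = -K/4)
R = -19137/2 (R = -9534 - 1/4*138 = -9534 - 69/2 = -19137/2 ≈ -9568.5)
R + S/(-8) = -19137/2 - 6273/(-8) = -19137/2 - 1/8*(-6273) = -19137/2 + 6273/8 = -70275/8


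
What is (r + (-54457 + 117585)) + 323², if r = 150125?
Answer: 317582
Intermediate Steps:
(r + (-54457 + 117585)) + 323² = (150125 + (-54457 + 117585)) + 323² = (150125 + 63128) + 104329 = 213253 + 104329 = 317582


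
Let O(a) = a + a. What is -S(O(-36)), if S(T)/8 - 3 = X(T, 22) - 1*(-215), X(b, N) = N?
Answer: -1920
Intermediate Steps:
O(a) = 2*a
S(T) = 1920 (S(T) = 24 + 8*(22 - 1*(-215)) = 24 + 8*(22 + 215) = 24 + 8*237 = 24 + 1896 = 1920)
-S(O(-36)) = -1*1920 = -1920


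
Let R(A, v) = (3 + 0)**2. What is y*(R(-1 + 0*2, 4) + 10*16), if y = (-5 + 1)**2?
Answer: 2704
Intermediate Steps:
R(A, v) = 9 (R(A, v) = 3**2 = 9)
y = 16 (y = (-4)**2 = 16)
y*(R(-1 + 0*2, 4) + 10*16) = 16*(9 + 10*16) = 16*(9 + 160) = 16*169 = 2704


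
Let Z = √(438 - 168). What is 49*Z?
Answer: 147*√30 ≈ 805.15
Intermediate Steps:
Z = 3*√30 (Z = √270 = 3*√30 ≈ 16.432)
49*Z = 49*(3*√30) = 147*√30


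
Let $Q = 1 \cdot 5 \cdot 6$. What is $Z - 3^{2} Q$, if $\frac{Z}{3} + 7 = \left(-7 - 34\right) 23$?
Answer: $-3120$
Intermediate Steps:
$Z = -2850$ ($Z = -21 + 3 \left(-7 - 34\right) 23 = -21 + 3 \left(\left(-41\right) 23\right) = -21 + 3 \left(-943\right) = -21 - 2829 = -2850$)
$Q = 30$ ($Q = 5 \cdot 6 = 30$)
$Z - 3^{2} Q = -2850 - 3^{2} \cdot 30 = -2850 - 9 \cdot 30 = -2850 - 270 = -3120$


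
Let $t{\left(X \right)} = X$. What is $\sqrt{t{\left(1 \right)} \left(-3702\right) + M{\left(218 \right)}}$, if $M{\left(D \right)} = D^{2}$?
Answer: $\sqrt{43822} \approx 209.34$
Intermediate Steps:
$\sqrt{t{\left(1 \right)} \left(-3702\right) + M{\left(218 \right)}} = \sqrt{1 \left(-3702\right) + 218^{2}} = \sqrt{-3702 + 47524} = \sqrt{43822}$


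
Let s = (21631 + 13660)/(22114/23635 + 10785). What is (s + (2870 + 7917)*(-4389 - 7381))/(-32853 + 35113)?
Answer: -6473222834569665/115226366228 ≈ -56178.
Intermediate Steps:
s = 834102785/254925589 (s = 35291/(22114*(1/23635) + 10785) = 35291/(22114/23635 + 10785) = 35291/(254925589/23635) = 35291*(23635/254925589) = 834102785/254925589 ≈ 3.2719)
(s + (2870 + 7917)*(-4389 - 7381))/(-32853 + 35113) = (834102785/254925589 + (2870 + 7917)*(-4389 - 7381))/(-32853 + 35113) = (834102785/254925589 + 10787*(-11770))/2260 = (834102785/254925589 - 126962990)*(1/2260) = -32366114172848325/254925589*1/2260 = -6473222834569665/115226366228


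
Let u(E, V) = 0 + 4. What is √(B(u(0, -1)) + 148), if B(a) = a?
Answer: 2*√38 ≈ 12.329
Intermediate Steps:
u(E, V) = 4
√(B(u(0, -1)) + 148) = √(4 + 148) = √152 = 2*√38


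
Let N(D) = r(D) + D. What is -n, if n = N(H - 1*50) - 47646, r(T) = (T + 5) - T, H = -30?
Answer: 47721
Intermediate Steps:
r(T) = 5 (r(T) = (5 + T) - T = 5)
N(D) = 5 + D
n = -47721 (n = (5 + (-30 - 1*50)) - 47646 = (5 + (-30 - 50)) - 47646 = (5 - 80) - 47646 = -75 - 47646 = -47721)
-n = -1*(-47721) = 47721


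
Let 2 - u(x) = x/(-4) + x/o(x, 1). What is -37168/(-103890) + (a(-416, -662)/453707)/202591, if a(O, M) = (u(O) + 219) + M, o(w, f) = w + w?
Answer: 3416369320709621/9549252438015930 ≈ 0.35776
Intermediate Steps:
o(w, f) = 2*w
u(x) = 3/2 + x/4 (u(x) = 2 - (x/(-4) + x/((2*x))) = 2 - (x*(-¼) + x*(1/(2*x))) = 2 - (-x/4 + ½) = 2 - (½ - x/4) = 2 + (-½ + x/4) = 3/2 + x/4)
a(O, M) = 441/2 + M + O/4 (a(O, M) = ((3/2 + O/4) + 219) + M = (441/2 + O/4) + M = 441/2 + M + O/4)
-37168/(-103890) + (a(-416, -662)/453707)/202591 = -37168/(-103890) + ((441/2 - 662 + (¼)*(-416))/453707)/202591 = -37168*(-1/103890) + ((441/2 - 662 - 104)*(1/453707))*(1/202591) = 18584/51945 - 1091/2*1/453707*(1/202591) = 18584/51945 - 1091/907414*1/202591 = 18584/51945 - 1091/183833909674 = 3416369320709621/9549252438015930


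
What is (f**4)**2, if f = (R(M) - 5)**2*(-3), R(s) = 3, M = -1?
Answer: 429981696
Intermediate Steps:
f = -12 (f = (3 - 5)**2*(-3) = (-2)**2*(-3) = 4*(-3) = -12)
(f**4)**2 = ((-12)**4)**2 = 20736**2 = 429981696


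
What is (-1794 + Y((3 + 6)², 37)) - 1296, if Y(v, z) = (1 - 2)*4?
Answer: -3094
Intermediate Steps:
Y(v, z) = -4 (Y(v, z) = -1*4 = -4)
(-1794 + Y((3 + 6)², 37)) - 1296 = (-1794 - 4) - 1296 = -1798 - 1296 = -3094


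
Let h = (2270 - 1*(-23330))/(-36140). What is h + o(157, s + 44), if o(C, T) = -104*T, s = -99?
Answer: 10334760/1807 ≈ 5719.3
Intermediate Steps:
h = -1280/1807 (h = (2270 + 23330)*(-1/36140) = 25600*(-1/36140) = -1280/1807 ≈ -0.70836)
h + o(157, s + 44) = -1280/1807 - 104*(-99 + 44) = -1280/1807 - 104*(-55) = -1280/1807 + 5720 = 10334760/1807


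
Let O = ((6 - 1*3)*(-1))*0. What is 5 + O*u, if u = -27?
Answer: 5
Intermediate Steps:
O = 0 (O = ((6 - 3)*(-1))*0 = (3*(-1))*0 = -3*0 = 0)
5 + O*u = 5 + 0*(-27) = 5 + 0 = 5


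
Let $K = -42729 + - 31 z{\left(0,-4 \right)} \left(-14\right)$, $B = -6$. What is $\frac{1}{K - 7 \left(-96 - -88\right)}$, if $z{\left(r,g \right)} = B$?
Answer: $- \frac{1}{45277} \approx -2.2086 \cdot 10^{-5}$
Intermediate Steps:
$z{\left(r,g \right)} = -6$
$K = -45333$ ($K = -42729 + \left(-31\right) \left(-6\right) \left(-14\right) = -42729 + 186 \left(-14\right) = -42729 - 2604 = -45333$)
$\frac{1}{K - 7 \left(-96 - -88\right)} = \frac{1}{-45333 - 7 \left(-96 - -88\right)} = \frac{1}{-45333 - 7 \left(-96 + 88\right)} = \frac{1}{-45333 - -56} = \frac{1}{-45333 + 56} = \frac{1}{-45277} = - \frac{1}{45277}$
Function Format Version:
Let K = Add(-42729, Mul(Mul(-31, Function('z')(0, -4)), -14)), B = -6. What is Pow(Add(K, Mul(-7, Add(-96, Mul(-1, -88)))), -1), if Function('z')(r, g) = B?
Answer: Rational(-1, 45277) ≈ -2.2086e-5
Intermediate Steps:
Function('z')(r, g) = -6
K = -45333 (K = Add(-42729, Mul(Mul(-31, -6), -14)) = Add(-42729, Mul(186, -14)) = Add(-42729, -2604) = -45333)
Pow(Add(K, Mul(-7, Add(-96, Mul(-1, -88)))), -1) = Pow(Add(-45333, Mul(-7, Add(-96, Mul(-1, -88)))), -1) = Pow(Add(-45333, Mul(-7, Add(-96, 88))), -1) = Pow(Add(-45333, Mul(-7, -8)), -1) = Pow(Add(-45333, 56), -1) = Pow(-45277, -1) = Rational(-1, 45277)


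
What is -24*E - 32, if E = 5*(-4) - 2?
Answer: 496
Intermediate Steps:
E = -22 (E = -20 - 2 = -22)
-24*E - 32 = -24*(-22) - 32 = 528 - 32 = 496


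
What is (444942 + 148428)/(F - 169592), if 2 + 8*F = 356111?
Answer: -4746960/1000627 ≈ -4.7440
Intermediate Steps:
F = 356109/8 (F = -¼ + (⅛)*356111 = -¼ + 356111/8 = 356109/8 ≈ 44514.)
(444942 + 148428)/(F - 169592) = (444942 + 148428)/(356109/8 - 169592) = 593370/(-1000627/8) = 593370*(-8/1000627) = -4746960/1000627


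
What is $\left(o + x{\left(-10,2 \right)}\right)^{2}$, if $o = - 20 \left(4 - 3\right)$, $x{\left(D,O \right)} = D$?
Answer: $900$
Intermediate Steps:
$o = -20$ ($o = - 20 \left(4 - 3\right) = \left(-20\right) 1 = -20$)
$\left(o + x{\left(-10,2 \right)}\right)^{2} = \left(-20 - 10\right)^{2} = \left(-30\right)^{2} = 900$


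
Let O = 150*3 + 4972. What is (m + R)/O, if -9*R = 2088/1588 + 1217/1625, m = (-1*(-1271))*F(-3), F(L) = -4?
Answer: -29519670899/31480809750 ≈ -0.93770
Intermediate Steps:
m = -5084 (m = -1*(-1271)*(-4) = 1271*(-4) = -5084)
R = -1331399/5806125 (R = -(2088/1588 + 1217/1625)/9 = -(2088*(1/1588) + 1217*(1/1625))/9 = -(522/397 + 1217/1625)/9 = -1/9*1331399/645125 = -1331399/5806125 ≈ -0.22931)
O = 5422 (O = 450 + 4972 = 5422)
(m + R)/O = (-5084 - 1331399/5806125)/5422 = -29519670899/5806125*1/5422 = -29519670899/31480809750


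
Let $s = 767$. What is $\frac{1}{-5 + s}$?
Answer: $\frac{1}{762} \approx 0.0013123$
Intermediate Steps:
$\frac{1}{-5 + s} = \frac{1}{-5 + 767} = \frac{1}{762}$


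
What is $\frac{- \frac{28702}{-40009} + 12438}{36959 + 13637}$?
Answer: $\frac{9570397}{38928757} \approx 0.24584$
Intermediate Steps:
$\frac{- \frac{28702}{-40009} + 12438}{36959 + 13637} = \frac{\left(-28702\right) \left(- \frac{1}{40009}\right) + 12438}{50596} = \left(\frac{28702}{40009} + 12438\right) \frac{1}{50596} = \frac{497660644}{40009} \cdot \frac{1}{50596} = \frac{9570397}{38928757}$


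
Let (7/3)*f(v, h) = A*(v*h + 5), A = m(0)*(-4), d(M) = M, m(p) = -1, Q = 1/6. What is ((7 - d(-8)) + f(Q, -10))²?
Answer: 21025/49 ≈ 429.08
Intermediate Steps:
Q = ⅙ ≈ 0.16667
A = 4 (A = -1*(-4) = 4)
f(v, h) = 60/7 + 12*h*v/7 (f(v, h) = 3*(4*(v*h + 5))/7 = 3*(4*(h*v + 5))/7 = 3*(4*(5 + h*v))/7 = 3*(20 + 4*h*v)/7 = 60/7 + 12*h*v/7)
((7 - d(-8)) + f(Q, -10))² = ((7 - 1*(-8)) + (60/7 + (12/7)*(-10)*(⅙)))² = ((7 + 8) + (60/7 - 20/7))² = (15 + 40/7)² = (145/7)² = 21025/49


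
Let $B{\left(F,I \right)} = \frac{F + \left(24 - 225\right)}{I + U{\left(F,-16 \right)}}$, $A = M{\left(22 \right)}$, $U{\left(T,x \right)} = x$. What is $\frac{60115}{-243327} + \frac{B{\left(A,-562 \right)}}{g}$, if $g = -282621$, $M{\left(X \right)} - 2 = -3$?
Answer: $- \frac{545562847218}{2208259277707} \approx -0.24706$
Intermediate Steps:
$M{\left(X \right)} = -1$ ($M{\left(X \right)} = 2 - 3 = -1$)
$A = -1$
$B{\left(F,I \right)} = \frac{-201 + F}{-16 + I}$ ($B{\left(F,I \right)} = \frac{F + \left(24 - 225\right)}{I - 16} = \frac{F + \left(24 - 225\right)}{-16 + I} = \frac{F - 201}{-16 + I} = \frac{-201 + F}{-16 + I}$)
$\frac{60115}{-243327} + \frac{B{\left(A,-562 \right)}}{g} = \frac{60115}{-243327} + \frac{\frac{1}{-16 - 562} \left(-201 - 1\right)}{-282621} = 60115 \left(- \frac{1}{243327}\right) + \frac{1}{-578} \left(-202\right) \left(- \frac{1}{282621}\right) = - \frac{60115}{243327} + \left(- \frac{1}{578}\right) \left(-202\right) \left(- \frac{1}{282621}\right) = - \frac{60115}{243327} + \frac{101}{289} \left(- \frac{1}{282621}\right) = - \frac{60115}{243327} - \frac{101}{81677469} = - \frac{545562847218}{2208259277707}$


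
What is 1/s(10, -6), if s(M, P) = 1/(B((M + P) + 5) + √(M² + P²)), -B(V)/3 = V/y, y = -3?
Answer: 9 + 2*√34 ≈ 20.662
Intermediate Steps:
B(V) = V (B(V) = -3*V/(-3) = -3*V*(-1)/3 = -(-1)*V = V)
s(M, P) = 1/(5 + M + P + √(M² + P²)) (s(M, P) = 1/(((M + P) + 5) + √(M² + P²)) = 1/((5 + M + P) + √(M² + P²)) = 1/(5 + M + P + √(M² + P²)))
1/s(10, -6) = 1/(1/(5 + 10 - 6 + √(10² + (-6)²))) = 1/(1/(5 + 10 - 6 + √(100 + 36))) = 1/(1/(5 + 10 - 6 + √136)) = 1/(1/(5 + 10 - 6 + 2*√34)) = 1/(1/(9 + 2*√34)) = 9 + 2*√34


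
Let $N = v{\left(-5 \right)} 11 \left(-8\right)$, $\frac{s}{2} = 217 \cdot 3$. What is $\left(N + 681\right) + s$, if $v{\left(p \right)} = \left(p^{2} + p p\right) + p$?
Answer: $-1977$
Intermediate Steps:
$v{\left(p \right)} = p + 2 p^{2}$ ($v{\left(p \right)} = \left(p^{2} + p^{2}\right) + p = 2 p^{2} + p = p + 2 p^{2}$)
$s = 1302$ ($s = 2 \cdot 217 \cdot 3 = 2 \cdot 651 = 1302$)
$N = -3960$ ($N = - 5 \left(1 + 2 \left(-5\right)\right) 11 \left(-8\right) = - 5 \left(1 - 10\right) 11 \left(-8\right) = \left(-5\right) \left(-9\right) 11 \left(-8\right) = 45 \cdot 11 \left(-8\right) = 495 \left(-8\right) = -3960$)
$\left(N + 681\right) + s = \left(-3960 + 681\right) + 1302 = -3279 + 1302 = -1977$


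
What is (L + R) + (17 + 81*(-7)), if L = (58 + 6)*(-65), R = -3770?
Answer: -8480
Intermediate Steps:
L = -4160 (L = 64*(-65) = -4160)
(L + R) + (17 + 81*(-7)) = (-4160 - 3770) + (17 + 81*(-7)) = -7930 + (17 - 567) = -7930 - 550 = -8480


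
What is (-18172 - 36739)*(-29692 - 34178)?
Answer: 3507165570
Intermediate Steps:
(-18172 - 36739)*(-29692 - 34178) = -54911*(-63870) = 3507165570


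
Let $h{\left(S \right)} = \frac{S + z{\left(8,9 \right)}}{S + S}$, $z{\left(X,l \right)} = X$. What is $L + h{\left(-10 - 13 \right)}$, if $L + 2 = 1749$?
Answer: $\frac{80377}{46} \approx 1747.3$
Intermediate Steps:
$L = 1747$ ($L = -2 + 1749 = 1747$)
$h{\left(S \right)} = \frac{8 + S}{2 S}$ ($h{\left(S \right)} = \frac{S + 8}{S + S} = \frac{8 + S}{2 S}$)
$L + h{\left(-10 - 13 \right)} = 1747 + \frac{8 - 23}{2 \left(-10 - 13\right)} = 1747 + \frac{8 - 23}{2 \left(-23\right)} = 1747 + \frac{1}{2} \left(- \frac{1}{23}\right) \left(-15\right) = 1747 + \frac{15}{46} = \frac{80377}{46}$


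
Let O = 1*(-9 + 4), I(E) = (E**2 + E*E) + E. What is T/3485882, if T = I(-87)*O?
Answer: -75255/3485882 ≈ -0.021589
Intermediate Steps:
I(E) = E + 2*E**2 (I(E) = (E**2 + E**2) + E = 2*E**2 + E = E + 2*E**2)
O = -5 (O = 1*(-5) = -5)
T = -75255 (T = -87*(1 + 2*(-87))*(-5) = -87*(1 - 174)*(-5) = -87*(-173)*(-5) = 15051*(-5) = -75255)
T/3485882 = -75255/3485882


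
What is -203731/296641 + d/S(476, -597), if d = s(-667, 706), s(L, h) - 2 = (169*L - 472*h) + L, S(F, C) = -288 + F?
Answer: -33131026212/13942127 ≈ -2376.3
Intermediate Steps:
s(L, h) = 2 - 472*h + 170*L (s(L, h) = 2 + ((169*L - 472*h) + L) = 2 + ((-472*h + 169*L) + L) = 2 + (-472*h + 170*L) = 2 - 472*h + 170*L)
d = -446620 (d = 2 - 472*706 + 170*(-667) = 2 - 333232 - 113390 = -446620)
-203731/296641 + d/S(476, -597) = -203731/296641 - 446620/(-288 + 476) = -203731*1/296641 - 446620/188 = -203731/296641 - 446620*1/188 = -203731/296641 - 111655/47 = -33131026212/13942127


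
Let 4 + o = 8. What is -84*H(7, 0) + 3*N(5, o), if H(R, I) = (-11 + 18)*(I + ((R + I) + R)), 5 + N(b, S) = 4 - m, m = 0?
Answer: -8235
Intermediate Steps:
o = 4 (o = -4 + 8 = 4)
N(b, S) = -1 (N(b, S) = -5 + (4 - 1*0) = -5 + (4 + 0) = -5 + 4 = -1)
H(R, I) = 14*I + 14*R (H(R, I) = 7*(I + ((I + R) + R)) = 7*(I + (I + 2*R)) = 7*(2*I + 2*R) = 14*I + 14*R)
-84*H(7, 0) + 3*N(5, o) = -84*(14*0 + 14*7) + 3*(-1) = -84*(0 + 98) - 3 = -84*98 - 3 = -8232 - 3 = -8235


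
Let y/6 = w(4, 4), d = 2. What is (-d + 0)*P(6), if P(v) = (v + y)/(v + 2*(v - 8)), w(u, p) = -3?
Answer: 12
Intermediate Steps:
y = -18 (y = 6*(-3) = -18)
P(v) = (-18 + v)/(-16 + 3*v) (P(v) = (v - 18)/(v + 2*(v - 8)) = (-18 + v)/(v + 2*(-8 + v)) = (-18 + v)/(v + (-16 + 2*v)) = (-18 + v)/(-16 + 3*v))
(-d + 0)*P(6) = (-1*2 + 0)*((-18 + 6)/(-16 + 3*6)) = (-2 + 0)*(-12/(-16 + 18)) = -2*(-12)/2 = -(-12) = -2*(-6) = 12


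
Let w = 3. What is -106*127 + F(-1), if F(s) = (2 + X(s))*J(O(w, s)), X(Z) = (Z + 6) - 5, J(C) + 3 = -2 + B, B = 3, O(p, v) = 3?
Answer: -13466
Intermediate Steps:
J(C) = -2 (J(C) = -3 + (-2 + 3) = -3 + 1 = -2)
X(Z) = 1 + Z (X(Z) = (6 + Z) - 5 = 1 + Z)
F(s) = -6 - 2*s (F(s) = (2 + (1 + s))*(-2) = (3 + s)*(-2) = -6 - 2*s)
-106*127 + F(-1) = -106*127 + (-6 - 2*(-1)) = -13462 + (-6 + 2) = -13462 - 4 = -13466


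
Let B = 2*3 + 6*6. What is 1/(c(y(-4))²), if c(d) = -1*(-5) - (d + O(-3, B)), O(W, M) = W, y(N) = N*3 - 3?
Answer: 1/529 ≈ 0.0018904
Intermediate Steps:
B = 42 (B = 6 + 36 = 42)
y(N) = -3 + 3*N (y(N) = 3*N - 3 = -3 + 3*N)
c(d) = 8 - d (c(d) = -1*(-5) - (d - 3) = 5 - (-3 + d) = 5 + (3 - d) = 8 - d)
1/(c(y(-4))²) = 1/((8 - (-3 + 3*(-4)))²) = 1/((8 - (-3 - 12))²) = 1/((8 - 1*(-15))²) = 1/((8 + 15)²) = 1/(23²) = 1/529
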